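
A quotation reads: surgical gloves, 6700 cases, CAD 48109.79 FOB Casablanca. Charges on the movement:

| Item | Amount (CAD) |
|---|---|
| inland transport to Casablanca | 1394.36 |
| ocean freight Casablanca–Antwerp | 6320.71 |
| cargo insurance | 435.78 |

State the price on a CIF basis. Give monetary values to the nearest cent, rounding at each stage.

CIF price: CAD 54866.28

Not relevant to the conversion: inland to port — on the seller under both FOB and CIF; already in the FOB price and stays in the CIF price.
From FOB to CIF, the seller additionally bears: freight, insurance.
CIF price = 48109.79 + 6320.71 + 435.78 = 54866.28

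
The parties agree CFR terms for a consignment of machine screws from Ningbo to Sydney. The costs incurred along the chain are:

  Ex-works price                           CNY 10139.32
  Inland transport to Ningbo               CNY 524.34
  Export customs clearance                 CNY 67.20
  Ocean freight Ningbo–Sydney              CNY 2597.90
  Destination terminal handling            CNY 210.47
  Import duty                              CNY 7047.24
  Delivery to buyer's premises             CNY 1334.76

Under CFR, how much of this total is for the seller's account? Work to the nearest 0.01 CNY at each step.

Seller's account: CNY 13328.76

CFR: the seller pays costs through ocean freight to the destination port, but not insurance.
Seller's account: goods 10139.32 + inland to port 524.34 + export clearance 67.20 + freight 2597.90 = 13328.76
Buyer's account: destination terminal 210.47 + duty 7047.24 + delivery 1334.76 = 8592.47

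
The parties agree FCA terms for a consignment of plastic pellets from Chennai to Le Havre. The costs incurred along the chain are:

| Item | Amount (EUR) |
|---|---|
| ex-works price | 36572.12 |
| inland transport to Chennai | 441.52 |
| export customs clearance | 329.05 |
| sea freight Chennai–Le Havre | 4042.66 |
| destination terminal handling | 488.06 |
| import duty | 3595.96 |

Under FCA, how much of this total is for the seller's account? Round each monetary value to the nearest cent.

FCA: the seller delivers export-cleared goods to the carrier; the buyer bears costs from that point.
Seller's account: goods 36572.12 + inland to port 441.52 + export clearance 329.05 = 37342.69
Buyer's account: freight 4042.66 + destination terminal 488.06 + duty 3595.96 = 8126.68

Seller's account: EUR 37342.69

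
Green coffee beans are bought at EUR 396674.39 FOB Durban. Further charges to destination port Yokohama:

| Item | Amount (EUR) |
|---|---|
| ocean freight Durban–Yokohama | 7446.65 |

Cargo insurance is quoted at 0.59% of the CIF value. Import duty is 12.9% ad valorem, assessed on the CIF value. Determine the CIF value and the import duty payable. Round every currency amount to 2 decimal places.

CIF value: EUR 406519.51; import duty: EUR 52441.02

Let C be the CIF value. C = FOB price + freight + 0.59% × C
C − 0.59% × C = 396674.39 + 7446.65
0.9941 × C = 404121.04
C = 404121.04 / 0.9941 = 406519.51
Insurance premium = 0.59% × 406519.51 = 2398.47
Import duty = 406519.51 × 12.9% = 52441.02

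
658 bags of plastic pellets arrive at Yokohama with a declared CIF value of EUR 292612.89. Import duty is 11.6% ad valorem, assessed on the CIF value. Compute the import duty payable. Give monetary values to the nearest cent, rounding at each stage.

Import duty = 292612.89 × 11.6% = 33943.10

Import duty: EUR 33943.10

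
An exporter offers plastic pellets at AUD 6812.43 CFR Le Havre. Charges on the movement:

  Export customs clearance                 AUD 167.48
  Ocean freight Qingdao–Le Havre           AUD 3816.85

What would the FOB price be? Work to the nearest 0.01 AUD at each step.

Not relevant to the conversion: export clearance — on the seller under both CFR and FOB; already in the CFR price and stays in the FOB price.
From CFR to FOB, the seller no longer bears: freight.
FOB price = 6812.43 − 3816.85 = 2995.58

FOB price: AUD 2995.58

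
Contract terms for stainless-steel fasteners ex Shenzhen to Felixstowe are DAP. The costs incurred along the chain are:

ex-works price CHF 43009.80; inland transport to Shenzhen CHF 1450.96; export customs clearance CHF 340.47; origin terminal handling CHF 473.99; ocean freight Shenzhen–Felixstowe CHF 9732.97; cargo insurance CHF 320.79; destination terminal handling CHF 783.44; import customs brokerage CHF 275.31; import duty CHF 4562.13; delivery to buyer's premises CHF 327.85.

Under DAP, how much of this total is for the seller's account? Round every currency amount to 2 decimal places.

DAP: the seller bears all costs to the named destination except import duty and clearance.
Seller's account: goods 43009.80 + inland to port 1450.96 + export clearance 340.47 + origin terminal 473.99 + freight 9732.97 + insurance 320.79 + destination terminal 783.44 + delivery 327.85 = 56440.27
Buyer's account: brokerage 275.31 + duty 4562.13 = 4837.44

Seller's account: CHF 56440.27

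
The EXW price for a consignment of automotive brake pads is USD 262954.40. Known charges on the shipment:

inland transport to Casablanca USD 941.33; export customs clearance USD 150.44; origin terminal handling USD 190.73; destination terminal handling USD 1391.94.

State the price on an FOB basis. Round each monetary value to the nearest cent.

Not relevant to the conversion: destination terminal — on the buyer under both terms; not part of either seller's price.
From EXW to FOB, the seller additionally bears: inland to port, export clearance, origin terminal.
FOB price = 262954.40 + 941.33 + 150.44 + 190.73 = 264236.90

FOB price: USD 264236.90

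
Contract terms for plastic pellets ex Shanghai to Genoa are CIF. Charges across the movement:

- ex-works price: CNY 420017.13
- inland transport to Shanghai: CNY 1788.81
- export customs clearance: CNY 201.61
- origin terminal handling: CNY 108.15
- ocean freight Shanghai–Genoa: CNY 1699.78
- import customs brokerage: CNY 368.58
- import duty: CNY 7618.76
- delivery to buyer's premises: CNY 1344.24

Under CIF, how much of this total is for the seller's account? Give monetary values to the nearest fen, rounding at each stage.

CIF: the seller pays costs through ocean freight and marine insurance to the destination port.
Seller's account: goods 420017.13 + inland to port 1788.81 + export clearance 201.61 + origin terminal 108.15 + freight 1699.78 = 423815.48
Buyer's account: brokerage 368.58 + duty 7618.76 + delivery 1344.24 = 9331.58

Seller's account: CNY 423815.48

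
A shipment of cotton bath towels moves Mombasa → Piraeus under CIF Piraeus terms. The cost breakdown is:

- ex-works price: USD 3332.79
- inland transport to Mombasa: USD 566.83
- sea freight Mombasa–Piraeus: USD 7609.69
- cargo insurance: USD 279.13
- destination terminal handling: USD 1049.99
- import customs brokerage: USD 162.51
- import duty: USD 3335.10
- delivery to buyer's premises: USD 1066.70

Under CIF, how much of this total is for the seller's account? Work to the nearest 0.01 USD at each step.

CIF: the seller pays costs through ocean freight and marine insurance to the destination port.
Seller's account: goods 3332.79 + inland to port 566.83 + freight 7609.69 + insurance 279.13 = 11788.44
Buyer's account: destination terminal 1049.99 + brokerage 162.51 + duty 3335.10 + delivery 1066.70 = 5614.30

Seller's account: USD 11788.44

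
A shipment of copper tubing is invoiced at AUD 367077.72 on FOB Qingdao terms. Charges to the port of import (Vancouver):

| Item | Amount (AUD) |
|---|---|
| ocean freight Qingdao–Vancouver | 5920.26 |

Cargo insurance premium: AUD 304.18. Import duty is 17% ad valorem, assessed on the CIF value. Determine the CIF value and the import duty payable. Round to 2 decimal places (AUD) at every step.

CIF = FOB price + freight + insurance
CIF = 367077.72 + 5920.26 + 304.18 = 373302.16
Import duty = 373302.16 × 17% = 63461.37

CIF value: AUD 373302.16; import duty: AUD 63461.37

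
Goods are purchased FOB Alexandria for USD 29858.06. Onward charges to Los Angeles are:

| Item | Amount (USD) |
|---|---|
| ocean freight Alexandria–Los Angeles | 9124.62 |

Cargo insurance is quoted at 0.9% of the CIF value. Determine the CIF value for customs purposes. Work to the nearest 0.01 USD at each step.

Let C be the CIF value. C = FOB price + freight + 0.9% × C
C − 0.9% × C = 29858.06 + 9124.62
0.991 × C = 38982.68
C = 38982.68 / 0.991 = 39336.71
Insurance premium = 0.9% × 39336.71 = 354.03

CIF value: USD 39336.71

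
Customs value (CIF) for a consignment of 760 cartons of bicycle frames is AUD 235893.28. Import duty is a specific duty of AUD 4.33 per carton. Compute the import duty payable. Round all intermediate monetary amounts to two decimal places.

Import duty = 760 × 4.33 = 3290.80

Import duty: AUD 3290.80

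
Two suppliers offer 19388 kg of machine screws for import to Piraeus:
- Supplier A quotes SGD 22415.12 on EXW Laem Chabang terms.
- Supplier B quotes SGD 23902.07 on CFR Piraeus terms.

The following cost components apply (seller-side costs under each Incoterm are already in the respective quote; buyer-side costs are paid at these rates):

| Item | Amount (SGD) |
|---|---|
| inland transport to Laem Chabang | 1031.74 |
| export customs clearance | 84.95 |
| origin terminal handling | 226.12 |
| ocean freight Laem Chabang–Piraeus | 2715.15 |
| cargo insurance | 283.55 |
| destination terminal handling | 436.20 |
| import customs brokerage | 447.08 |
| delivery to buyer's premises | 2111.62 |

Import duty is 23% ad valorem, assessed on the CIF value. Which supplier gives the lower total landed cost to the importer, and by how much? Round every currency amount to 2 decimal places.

Supplier A (EXW):
CIF value = EXW price + inland to port + export clearance + origin terminal + freight + insurance = 22415.12 + 1031.74 + 84.95 + 226.12 + 2715.15 + 283.55 = 26756.63
Import duty = 26756.63 × 23% = 6154.02
Buyer bears (A): 1031.74 + 84.95 + 226.12 + 2715.15 + 283.55 + 436.20 + 447.08 + 2111.62 = 7336.41
Landed cost (A) = invoice 22415.12 + 7336.41 + duty 6154.02 = 35905.55
Supplier B (CFR):
CIF value = CFR price + insurance = 23902.07 + 283.55 = 24185.62
Import duty = 24185.62 × 23% = 5562.69
Buyer bears (B): 283.55 + 436.20 + 447.08 + 2111.62 = 3278.45
Landed cost (B) = invoice 23902.07 + 3278.45 + duty 5562.69 = 32743.21
Difference = |35905.55 − 32743.21| = 3162.34

Supplier B is cheaper by SGD 3162.34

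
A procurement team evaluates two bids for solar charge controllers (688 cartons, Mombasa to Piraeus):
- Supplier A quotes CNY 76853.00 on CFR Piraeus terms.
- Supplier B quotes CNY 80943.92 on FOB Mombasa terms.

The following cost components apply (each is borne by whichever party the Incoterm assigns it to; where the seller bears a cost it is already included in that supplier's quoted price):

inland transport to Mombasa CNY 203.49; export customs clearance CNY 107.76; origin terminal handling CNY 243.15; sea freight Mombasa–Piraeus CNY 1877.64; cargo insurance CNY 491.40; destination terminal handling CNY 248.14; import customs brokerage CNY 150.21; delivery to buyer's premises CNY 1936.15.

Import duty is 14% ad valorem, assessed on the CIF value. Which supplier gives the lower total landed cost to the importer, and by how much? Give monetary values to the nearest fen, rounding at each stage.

Supplier A (CFR):
CIF value = CFR price + insurance = 76853.00 + 491.40 = 77344.40
Import duty = 77344.40 × 14% = 10828.22
Buyer bears (A): 491.40 + 248.14 + 150.21 + 1936.15 = 2825.90
Landed cost (A) = invoice 76853.00 + 2825.90 + duty 10828.22 = 90507.12
Supplier B (FOB):
CIF value = FOB price + freight + insurance = 80943.92 + 1877.64 + 491.40 = 83312.96
Import duty = 83312.96 × 14% = 11663.81
Buyer bears (B): 1877.64 + 491.40 + 248.14 + 150.21 + 1936.15 = 4703.54
Landed cost (B) = invoice 80943.92 + 4703.54 + duty 11663.81 = 97311.27
Difference = |90507.12 − 97311.27| = 6804.15

Supplier A is cheaper by CNY 6804.15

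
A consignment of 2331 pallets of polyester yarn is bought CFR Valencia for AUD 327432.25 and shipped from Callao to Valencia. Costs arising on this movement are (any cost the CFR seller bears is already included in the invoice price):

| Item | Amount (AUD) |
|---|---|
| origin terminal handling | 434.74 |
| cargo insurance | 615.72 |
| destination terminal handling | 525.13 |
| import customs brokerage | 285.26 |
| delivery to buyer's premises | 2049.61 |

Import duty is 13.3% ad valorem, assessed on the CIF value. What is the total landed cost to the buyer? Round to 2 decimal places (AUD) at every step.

Total landed cost: AUD 374538.35

CFR: the seller pays costs through ocean freight to the destination port, but not insurance.
Already in the invoice (seller's account under CFR): origin terminal — exclude.
CIF value = CFR price + insurance = 327432.25 + 615.72 = 328047.97
Import duty = 328047.97 × 13.3% = 43630.38
Buyer bears: insurance 615.72 + destination terminal 525.13 + brokerage 285.26 + delivery 2049.61 + duty 43630.38 = 47106.10
Landed cost = invoice 327432.25 + 47106.10 = 374538.35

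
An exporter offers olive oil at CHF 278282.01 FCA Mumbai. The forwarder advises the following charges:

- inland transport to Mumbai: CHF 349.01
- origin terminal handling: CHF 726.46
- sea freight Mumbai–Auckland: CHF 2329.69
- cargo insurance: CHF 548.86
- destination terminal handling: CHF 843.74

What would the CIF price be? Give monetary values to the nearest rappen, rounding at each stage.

CIF price: CHF 281887.02

Not relevant to the conversion: inland to port — on the seller under both FCA and CIF; already in the FCA price and stays in the CIF price. destination terminal — on the buyer under both terms; not part of either seller's price.
From FCA to CIF, the seller additionally bears: origin terminal, freight, insurance.
CIF price = 278282.01 + 726.46 + 2329.69 + 548.86 = 281887.02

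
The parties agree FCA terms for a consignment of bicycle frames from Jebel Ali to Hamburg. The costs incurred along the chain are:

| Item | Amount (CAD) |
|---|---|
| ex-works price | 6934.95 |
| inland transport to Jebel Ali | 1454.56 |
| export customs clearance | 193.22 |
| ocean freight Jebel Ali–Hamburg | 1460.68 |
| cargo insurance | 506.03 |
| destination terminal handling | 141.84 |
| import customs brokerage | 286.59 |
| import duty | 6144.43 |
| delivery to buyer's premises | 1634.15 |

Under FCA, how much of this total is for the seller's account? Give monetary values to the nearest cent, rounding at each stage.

Seller's account: CAD 8582.73

FCA: the seller delivers export-cleared goods to the carrier; the buyer bears costs from that point.
Seller's account: goods 6934.95 + inland to port 1454.56 + export clearance 193.22 = 8582.73
Buyer's account: freight 1460.68 + insurance 506.03 + destination terminal 141.84 + brokerage 286.59 + duty 6144.43 + delivery 1634.15 = 10173.72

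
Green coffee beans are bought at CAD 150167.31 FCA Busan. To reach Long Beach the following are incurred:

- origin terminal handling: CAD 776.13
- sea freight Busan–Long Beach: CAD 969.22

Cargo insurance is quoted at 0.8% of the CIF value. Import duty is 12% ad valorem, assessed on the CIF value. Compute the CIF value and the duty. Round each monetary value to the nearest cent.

CIF value: CAD 153137.76; import duty: CAD 18376.53

Let C be the CIF value. C = FCA price + pre-shipment costs + freight + 0.8% × C
C − 0.8% × C = 150167.31 + 776.13 + 969.22
0.992 × C = 151912.66
C = 151912.66 / 0.992 = 153137.76
Insurance premium = 0.8% × 153137.76 = 1225.10
Import duty = 153137.76 × 12% = 18376.53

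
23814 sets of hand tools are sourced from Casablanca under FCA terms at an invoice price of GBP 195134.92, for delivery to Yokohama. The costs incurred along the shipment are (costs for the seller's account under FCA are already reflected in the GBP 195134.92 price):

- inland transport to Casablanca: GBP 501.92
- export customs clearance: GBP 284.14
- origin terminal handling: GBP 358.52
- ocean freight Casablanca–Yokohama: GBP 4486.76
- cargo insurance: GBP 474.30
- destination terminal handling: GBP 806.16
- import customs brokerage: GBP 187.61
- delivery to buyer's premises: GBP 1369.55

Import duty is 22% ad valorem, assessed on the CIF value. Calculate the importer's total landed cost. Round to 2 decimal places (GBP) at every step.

FCA: the seller delivers export-cleared goods to the carrier; the buyer bears costs from that point.
Already in the invoice (seller's account under FCA): inland to port, export clearance — exclude.
CIF value = FCA price + origin terminal + freight + insurance = 195134.92 + 358.52 + 4486.76 + 474.30 = 200454.50
Import duty = 200454.50 × 22% = 44099.99
Buyer bears: origin terminal 358.52 + freight 4486.76 + insurance 474.30 + destination terminal 806.16 + brokerage 187.61 + delivery 1369.55 + duty 44099.99 = 51782.89
Landed cost = invoice 195134.92 + 51782.89 = 246917.81

Total landed cost: GBP 246917.81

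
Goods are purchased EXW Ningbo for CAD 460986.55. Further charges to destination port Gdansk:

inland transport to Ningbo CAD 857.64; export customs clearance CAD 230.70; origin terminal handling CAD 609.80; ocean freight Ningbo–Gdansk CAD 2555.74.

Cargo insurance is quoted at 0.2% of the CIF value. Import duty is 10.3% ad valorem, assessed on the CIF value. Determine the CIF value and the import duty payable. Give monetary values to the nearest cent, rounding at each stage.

Let C be the CIF value. C = EXW price + pre-shipment costs + freight + 0.2% × C
C − 0.2% × C = 460986.55 + 857.64 + 230.70 + 609.80 + 2555.74
0.998 × C = 465240.43
C = 465240.43 / 0.998 = 466172.78
Insurance premium = 0.2% × 466172.78 = 932.35
Import duty = 466172.78 × 10.3% = 48015.80

CIF value: CAD 466172.78; import duty: CAD 48015.80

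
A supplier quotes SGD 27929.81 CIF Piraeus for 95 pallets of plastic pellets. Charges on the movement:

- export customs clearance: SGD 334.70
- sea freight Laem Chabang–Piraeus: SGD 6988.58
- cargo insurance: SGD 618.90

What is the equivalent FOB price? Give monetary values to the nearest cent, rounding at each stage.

Not relevant to the conversion: export clearance — on the seller under both CIF and FOB; already in the CIF price and stays in the FOB price.
From CIF to FOB, the seller no longer bears: freight, insurance.
FOB price = 27929.81 − 6988.58 − 618.90 = 20322.33

FOB price: SGD 20322.33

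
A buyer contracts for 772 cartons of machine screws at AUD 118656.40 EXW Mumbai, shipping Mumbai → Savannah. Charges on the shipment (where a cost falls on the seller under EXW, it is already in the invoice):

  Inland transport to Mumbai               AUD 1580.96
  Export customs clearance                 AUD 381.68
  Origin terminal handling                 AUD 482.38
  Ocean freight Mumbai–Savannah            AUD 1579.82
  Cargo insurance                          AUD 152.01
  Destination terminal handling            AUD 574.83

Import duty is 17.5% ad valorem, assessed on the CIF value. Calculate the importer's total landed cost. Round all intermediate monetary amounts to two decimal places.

Total landed cost: AUD 144903.90

EXW: the seller makes goods available at their premises; the buyer bears all onward costs.
CIF value = EXW price + inland to port + export clearance + origin terminal + freight + insurance = 118656.40 + 1580.96 + 381.68 + 482.38 + 1579.82 + 152.01 = 122833.25
Import duty = 122833.25 × 17.5% = 21495.82
Buyer bears: inland to port 1580.96 + export clearance 381.68 + origin terminal 482.38 + freight 1579.82 + insurance 152.01 + destination terminal 574.83 + duty 21495.82 = 26247.50
Landed cost = invoice 118656.40 + 26247.50 = 144903.90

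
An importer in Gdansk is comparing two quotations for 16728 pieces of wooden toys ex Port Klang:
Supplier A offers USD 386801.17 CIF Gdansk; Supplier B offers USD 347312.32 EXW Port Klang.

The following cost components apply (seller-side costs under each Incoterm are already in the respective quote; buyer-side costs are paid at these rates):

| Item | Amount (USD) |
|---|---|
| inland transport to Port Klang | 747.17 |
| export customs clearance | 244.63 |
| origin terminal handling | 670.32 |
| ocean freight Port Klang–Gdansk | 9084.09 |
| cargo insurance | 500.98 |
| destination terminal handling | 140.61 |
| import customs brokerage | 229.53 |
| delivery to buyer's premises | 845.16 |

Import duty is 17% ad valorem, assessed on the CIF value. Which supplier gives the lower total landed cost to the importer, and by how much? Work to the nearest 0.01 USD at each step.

Supplier B is cheaper by USD 33042.74

Supplier A (CIF):
The CIF price already equals the CIF value: 386801.17
Import duty = 386801.17 × 17% = 65756.20
Buyer bears (A): 140.61 + 229.53 + 845.16 = 1215.30
Landed cost (A) = invoice 386801.17 + 1215.30 + duty 65756.20 = 453772.67
Supplier B (EXW):
CIF value = EXW price + inland to port + export clearance + origin terminal + freight + insurance = 347312.32 + 747.17 + 244.63 + 670.32 + 9084.09 + 500.98 = 358559.51
Import duty = 358559.51 × 17% = 60955.12
Buyer bears (B): 747.17 + 244.63 + 670.32 + 9084.09 + 500.98 + 140.61 + 229.53 + 845.16 = 12462.49
Landed cost (B) = invoice 347312.32 + 12462.49 + duty 60955.12 = 420729.93
Difference = |453772.67 − 420729.93| = 33042.74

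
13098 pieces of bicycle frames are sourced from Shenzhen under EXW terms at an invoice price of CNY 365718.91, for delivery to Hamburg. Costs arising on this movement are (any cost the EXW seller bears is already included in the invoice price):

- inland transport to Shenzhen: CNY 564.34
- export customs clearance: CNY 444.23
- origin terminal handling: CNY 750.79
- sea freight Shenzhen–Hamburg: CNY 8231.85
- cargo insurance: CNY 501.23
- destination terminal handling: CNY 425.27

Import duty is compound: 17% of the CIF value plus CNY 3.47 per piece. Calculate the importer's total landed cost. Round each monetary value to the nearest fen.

EXW: the seller makes goods available at their premises; the buyer bears all onward costs.
CIF value = EXW price + inland to port + export clearance + origin terminal + freight + insurance = 365718.91 + 564.34 + 444.23 + 750.79 + 8231.85 + 501.23 = 376211.35
Ad valorem component: 376211.35 × 17% = 63955.93
Specific component: 13098 × 3.47 = 45450.06
Import duty = 63955.93 + 45450.06 = 109405.99
Buyer bears: inland to port 564.34 + export clearance 444.23 + origin terminal 750.79 + freight 8231.85 + insurance 501.23 + destination terminal 425.27 + duty 109405.99 = 120323.70
Landed cost = invoice 365718.91 + 120323.70 = 486042.61

Total landed cost: CNY 486042.61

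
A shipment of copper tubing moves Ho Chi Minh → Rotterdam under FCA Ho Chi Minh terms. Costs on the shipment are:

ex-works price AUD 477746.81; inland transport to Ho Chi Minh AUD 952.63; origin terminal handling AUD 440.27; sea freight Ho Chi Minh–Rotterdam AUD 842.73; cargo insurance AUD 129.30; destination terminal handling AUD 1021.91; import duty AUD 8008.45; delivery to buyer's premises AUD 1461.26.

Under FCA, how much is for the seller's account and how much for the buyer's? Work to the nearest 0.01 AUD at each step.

Seller: AUD 478699.44; buyer: AUD 11903.92

FCA: the seller delivers export-cleared goods to the carrier; the buyer bears costs from that point.
Seller's account: goods 477746.81 + inland to port 952.63 = 478699.44
Buyer's account: origin terminal 440.27 + freight 842.73 + insurance 129.30 + destination terminal 1021.91 + duty 8008.45 + delivery 1461.26 = 11903.92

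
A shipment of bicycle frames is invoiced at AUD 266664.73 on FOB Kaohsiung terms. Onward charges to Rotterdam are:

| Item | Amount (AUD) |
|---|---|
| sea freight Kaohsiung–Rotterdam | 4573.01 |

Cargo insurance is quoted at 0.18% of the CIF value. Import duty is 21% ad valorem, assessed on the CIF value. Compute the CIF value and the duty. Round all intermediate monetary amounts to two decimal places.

CIF value: AUD 271726.85; import duty: AUD 57062.64

Let C be the CIF value. C = FOB price + freight + 0.18% × C
C − 0.18% × C = 266664.73 + 4573.01
0.9982 × C = 271237.74
C = 271237.74 / 0.9982 = 271726.85
Insurance premium = 0.18% × 271726.85 = 489.11
Import duty = 271726.85 × 21% = 57062.64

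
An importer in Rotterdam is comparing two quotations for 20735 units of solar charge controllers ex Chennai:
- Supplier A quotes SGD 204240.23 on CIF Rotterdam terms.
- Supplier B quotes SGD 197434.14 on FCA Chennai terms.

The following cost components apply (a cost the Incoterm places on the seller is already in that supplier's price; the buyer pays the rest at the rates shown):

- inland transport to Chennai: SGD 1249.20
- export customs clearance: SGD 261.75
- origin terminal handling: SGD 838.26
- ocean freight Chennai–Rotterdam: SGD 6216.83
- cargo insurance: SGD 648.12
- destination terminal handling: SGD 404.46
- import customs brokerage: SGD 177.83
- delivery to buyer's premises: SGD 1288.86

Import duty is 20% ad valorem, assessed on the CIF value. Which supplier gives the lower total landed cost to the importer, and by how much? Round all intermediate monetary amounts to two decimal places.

Supplier A is cheaper by SGD 1076.54

Supplier A (CIF):
The CIF price already equals the CIF value: 204240.23
Import duty = 204240.23 × 20% = 40848.05
Buyer bears (A): 404.46 + 177.83 + 1288.86 = 1871.15
Landed cost (A) = invoice 204240.23 + 1871.15 + duty 40848.05 = 246959.43
Supplier B (FCA):
CIF value = FCA price + origin terminal + freight + insurance = 197434.14 + 838.26 + 6216.83 + 648.12 = 205137.35
Import duty = 205137.35 × 20% = 41027.47
Buyer bears (B): 838.26 + 6216.83 + 648.12 + 404.46 + 177.83 + 1288.86 = 9574.36
Landed cost (B) = invoice 197434.14 + 9574.36 + duty 41027.47 = 248035.97
Difference = |246959.43 − 248035.97| = 1076.54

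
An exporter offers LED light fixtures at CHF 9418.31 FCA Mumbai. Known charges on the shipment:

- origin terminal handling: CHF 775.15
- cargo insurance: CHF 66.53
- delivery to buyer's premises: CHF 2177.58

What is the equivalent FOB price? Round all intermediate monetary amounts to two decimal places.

Not relevant to the conversion: delivery, insurance — on the buyer under both terms; not part of either seller's price.
From FCA to FOB, the seller additionally bears: origin terminal.
FOB price = 9418.31 + 775.15 = 10193.46

FOB price: CHF 10193.46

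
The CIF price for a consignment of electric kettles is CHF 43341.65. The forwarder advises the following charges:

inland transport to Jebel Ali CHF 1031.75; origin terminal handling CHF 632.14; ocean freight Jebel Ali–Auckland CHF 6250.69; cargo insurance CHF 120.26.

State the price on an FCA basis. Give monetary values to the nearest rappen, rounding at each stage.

Not relevant to the conversion: inland to port — on the seller under both CIF and FCA; already in the CIF price and stays in the FCA price.
From CIF to FCA, the seller no longer bears: origin terminal, freight, insurance.
FCA price = 43341.65 − 632.14 − 6250.69 − 120.26 = 36338.56

FCA price: CHF 36338.56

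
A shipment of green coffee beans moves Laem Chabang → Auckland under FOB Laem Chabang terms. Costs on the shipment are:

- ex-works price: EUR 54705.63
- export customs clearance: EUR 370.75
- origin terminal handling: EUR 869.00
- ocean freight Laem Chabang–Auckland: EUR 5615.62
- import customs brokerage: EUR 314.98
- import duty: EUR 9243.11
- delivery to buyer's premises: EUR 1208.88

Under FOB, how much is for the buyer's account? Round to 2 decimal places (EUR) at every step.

FOB: the seller bears costs until goods are on board at the origin port; the buyer bears freight, insurance and all costs thereafter.
Seller's account: goods 54705.63 + export clearance 370.75 + origin terminal 869.00 = 55945.38
Buyer's account: freight 5615.62 + brokerage 314.98 + duty 9243.11 + delivery 1208.88 = 16382.59

Buyer's account: EUR 16382.59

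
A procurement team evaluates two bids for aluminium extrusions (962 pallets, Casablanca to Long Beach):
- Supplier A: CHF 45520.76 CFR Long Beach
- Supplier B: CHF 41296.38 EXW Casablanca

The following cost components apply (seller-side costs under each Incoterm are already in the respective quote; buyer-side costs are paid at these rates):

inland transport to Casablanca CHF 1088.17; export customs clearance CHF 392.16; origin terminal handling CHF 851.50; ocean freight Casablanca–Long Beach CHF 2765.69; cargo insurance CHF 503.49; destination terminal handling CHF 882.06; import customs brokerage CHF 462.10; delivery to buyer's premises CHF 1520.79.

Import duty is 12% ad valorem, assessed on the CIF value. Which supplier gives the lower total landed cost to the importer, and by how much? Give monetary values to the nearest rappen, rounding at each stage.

Supplier A (CFR):
CIF value = CFR price + insurance = 45520.76 + 503.49 = 46024.25
Import duty = 46024.25 × 12% = 5522.91
Buyer bears (A): 503.49 + 882.06 + 462.10 + 1520.79 = 3368.44
Landed cost (A) = invoice 45520.76 + 3368.44 + duty 5522.91 = 54412.11
Supplier B (EXW):
CIF value = EXW price + inland to port + export clearance + origin terminal + freight + insurance = 41296.38 + 1088.17 + 392.16 + 851.50 + 2765.69 + 503.49 = 46897.39
Import duty = 46897.39 × 12% = 5627.69
Buyer bears (B): 1088.17 + 392.16 + 851.50 + 2765.69 + 503.49 + 882.06 + 462.10 + 1520.79 = 8465.96
Landed cost (B) = invoice 41296.38 + 8465.96 + duty 5627.69 = 55390.03
Difference = |54412.11 − 55390.03| = 977.92

Supplier A is cheaper by CHF 977.92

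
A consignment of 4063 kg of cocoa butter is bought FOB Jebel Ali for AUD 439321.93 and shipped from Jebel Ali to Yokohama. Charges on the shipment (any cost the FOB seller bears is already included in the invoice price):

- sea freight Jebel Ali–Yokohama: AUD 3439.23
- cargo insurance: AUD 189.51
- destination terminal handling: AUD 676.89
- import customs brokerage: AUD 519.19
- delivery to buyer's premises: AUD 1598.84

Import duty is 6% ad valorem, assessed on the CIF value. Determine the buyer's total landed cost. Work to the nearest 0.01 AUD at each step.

Total landed cost: AUD 472322.63

FOB: the seller bears costs until goods are on board at the origin port; the buyer bears freight, insurance and all costs thereafter.
CIF value = FOB price + freight + insurance = 439321.93 + 3439.23 + 189.51 = 442950.67
Import duty = 442950.67 × 6% = 26577.04
Buyer bears: freight 3439.23 + insurance 189.51 + destination terminal 676.89 + brokerage 519.19 + delivery 1598.84 + duty 26577.04 = 33000.70
Landed cost = invoice 439321.93 + 33000.70 = 472322.63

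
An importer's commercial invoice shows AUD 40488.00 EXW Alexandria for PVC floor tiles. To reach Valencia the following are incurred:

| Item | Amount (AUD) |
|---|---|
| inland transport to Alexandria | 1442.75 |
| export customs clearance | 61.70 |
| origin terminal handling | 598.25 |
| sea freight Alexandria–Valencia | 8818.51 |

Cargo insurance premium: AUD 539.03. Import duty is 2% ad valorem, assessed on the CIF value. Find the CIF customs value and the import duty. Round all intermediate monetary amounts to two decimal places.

CIF = EXW price + pre-shipment costs + freight + insurance
CIF = 40488.00 + 1442.75 + 61.70 + 598.25 + 8818.51 + 539.03 = 51948.24
Import duty = 51948.24 × 2% = 1038.96

CIF value: AUD 51948.24; import duty: AUD 1038.96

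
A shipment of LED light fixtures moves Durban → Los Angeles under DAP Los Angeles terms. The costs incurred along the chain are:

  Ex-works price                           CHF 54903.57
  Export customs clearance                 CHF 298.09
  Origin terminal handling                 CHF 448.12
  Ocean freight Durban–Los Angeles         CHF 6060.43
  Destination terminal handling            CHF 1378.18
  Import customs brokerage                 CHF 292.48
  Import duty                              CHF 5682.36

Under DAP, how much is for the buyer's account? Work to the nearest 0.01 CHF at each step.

Buyer's account: CHF 5974.84

DAP: the seller bears all costs to the named destination except import duty and clearance.
Seller's account: goods 54903.57 + export clearance 298.09 + origin terminal 448.12 + freight 6060.43 + destination terminal 1378.18 = 63088.39
Buyer's account: brokerage 292.48 + duty 5682.36 = 5974.84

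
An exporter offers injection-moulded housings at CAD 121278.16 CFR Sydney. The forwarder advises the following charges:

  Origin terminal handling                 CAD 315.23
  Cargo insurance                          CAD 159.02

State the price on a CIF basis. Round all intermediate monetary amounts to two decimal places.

CIF price: CAD 121437.18

Not relevant to the conversion: origin terminal — on the seller under both CFR and CIF; already in the CFR price and stays in the CIF price.
From CFR to CIF, the seller additionally bears: insurance.
CIF price = 121278.16 + 159.02 = 121437.18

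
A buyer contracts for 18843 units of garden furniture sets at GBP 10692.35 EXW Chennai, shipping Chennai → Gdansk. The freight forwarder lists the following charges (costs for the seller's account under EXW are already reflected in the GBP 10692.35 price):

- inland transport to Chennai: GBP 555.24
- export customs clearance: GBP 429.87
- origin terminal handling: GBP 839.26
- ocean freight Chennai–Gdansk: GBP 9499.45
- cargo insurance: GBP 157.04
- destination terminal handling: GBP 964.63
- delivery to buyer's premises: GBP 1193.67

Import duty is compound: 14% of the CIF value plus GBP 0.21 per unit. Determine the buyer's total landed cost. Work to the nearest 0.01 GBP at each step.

Total landed cost: GBP 31392.79

EXW: the seller makes goods available at their premises; the buyer bears all onward costs.
CIF value = EXW price + inland to port + export clearance + origin terminal + freight + insurance = 10692.35 + 555.24 + 429.87 + 839.26 + 9499.45 + 157.04 = 22173.21
Ad valorem component: 22173.21 × 14% = 3104.25
Specific component: 18843 × 0.21 = 3957.03
Import duty = 3104.25 + 3957.03 = 7061.28
Buyer bears: inland to port 555.24 + export clearance 429.87 + origin terminal 839.26 + freight 9499.45 + insurance 157.04 + destination terminal 964.63 + delivery 1193.67 + duty 7061.28 = 20700.44
Landed cost = invoice 10692.35 + 20700.44 = 31392.79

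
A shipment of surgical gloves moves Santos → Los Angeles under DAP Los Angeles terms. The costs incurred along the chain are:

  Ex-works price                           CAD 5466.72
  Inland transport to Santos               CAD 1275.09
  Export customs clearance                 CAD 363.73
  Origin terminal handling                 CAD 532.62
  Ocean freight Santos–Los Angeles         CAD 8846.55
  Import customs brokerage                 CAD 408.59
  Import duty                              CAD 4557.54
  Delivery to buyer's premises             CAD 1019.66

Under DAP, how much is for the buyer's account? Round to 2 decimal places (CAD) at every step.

Buyer's account: CAD 4966.13

DAP: the seller bears all costs to the named destination except import duty and clearance.
Seller's account: goods 5466.72 + inland to port 1275.09 + export clearance 363.73 + origin terminal 532.62 + freight 8846.55 + delivery 1019.66 = 17504.37
Buyer's account: brokerage 408.59 + duty 4557.54 = 4966.13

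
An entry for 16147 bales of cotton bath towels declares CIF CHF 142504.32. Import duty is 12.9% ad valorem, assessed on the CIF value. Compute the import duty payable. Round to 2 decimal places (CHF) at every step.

Import duty = 142504.32 × 12.9% = 18383.06

Import duty: CHF 18383.06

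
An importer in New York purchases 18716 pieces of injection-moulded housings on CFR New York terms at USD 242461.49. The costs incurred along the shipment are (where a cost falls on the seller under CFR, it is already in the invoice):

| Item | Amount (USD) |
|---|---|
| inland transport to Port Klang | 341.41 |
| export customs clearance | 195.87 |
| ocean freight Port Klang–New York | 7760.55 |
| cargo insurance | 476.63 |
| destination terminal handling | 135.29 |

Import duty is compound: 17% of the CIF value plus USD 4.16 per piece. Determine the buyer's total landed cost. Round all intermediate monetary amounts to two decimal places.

Total landed cost: USD 362231.45

CFR: the seller pays costs through ocean freight to the destination port, but not insurance.
Already in the invoice (seller's account under CFR): inland to port, export clearance, freight — exclude.
CIF value = CFR price + insurance = 242461.49 + 476.63 = 242938.12
Ad valorem component: 242938.12 × 17% = 41299.48
Specific component: 18716 × 4.16 = 77858.56
Import duty = 41299.48 + 77858.56 = 119158.04
Buyer bears: insurance 476.63 + destination terminal 135.29 + duty 119158.04 = 119769.96
Landed cost = invoice 242461.49 + 119769.96 = 362231.45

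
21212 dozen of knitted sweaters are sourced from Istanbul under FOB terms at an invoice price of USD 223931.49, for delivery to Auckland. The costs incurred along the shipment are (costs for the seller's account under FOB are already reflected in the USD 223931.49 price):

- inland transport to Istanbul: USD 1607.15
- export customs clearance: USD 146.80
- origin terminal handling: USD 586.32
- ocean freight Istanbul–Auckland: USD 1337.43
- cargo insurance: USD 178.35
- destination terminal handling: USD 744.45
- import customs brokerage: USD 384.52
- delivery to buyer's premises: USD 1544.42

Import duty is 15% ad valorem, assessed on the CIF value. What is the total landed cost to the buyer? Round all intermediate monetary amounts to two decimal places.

FOB: the seller bears costs until goods are on board at the origin port; the buyer bears freight, insurance and all costs thereafter.
Already in the invoice (seller's account under FOB): inland to port, export clearance, origin terminal — exclude.
CIF value = FOB price + freight + insurance = 223931.49 + 1337.43 + 178.35 = 225447.27
Import duty = 225447.27 × 15% = 33817.09
Buyer bears: freight 1337.43 + insurance 178.35 + destination terminal 744.45 + brokerage 384.52 + delivery 1544.42 + duty 33817.09 = 38006.26
Landed cost = invoice 223931.49 + 38006.26 = 261937.75

Total landed cost: USD 261937.75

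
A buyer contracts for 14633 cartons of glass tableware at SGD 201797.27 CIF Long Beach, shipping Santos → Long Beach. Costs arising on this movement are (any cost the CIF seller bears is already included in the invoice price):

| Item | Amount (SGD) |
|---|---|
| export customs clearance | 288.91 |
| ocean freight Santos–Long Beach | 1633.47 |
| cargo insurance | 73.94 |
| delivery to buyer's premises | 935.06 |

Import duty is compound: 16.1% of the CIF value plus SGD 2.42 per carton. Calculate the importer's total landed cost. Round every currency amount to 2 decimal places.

CIF: the seller pays costs through ocean freight and marine insurance to the destination port.
Already in the invoice (seller's account under CIF): export clearance, freight, insurance — exclude.
The CIF price already equals the CIF value: 201797.27
Ad valorem component: 201797.27 × 16.1% = 32489.36
Specific component: 14633 × 2.42 = 35411.86
Import duty = 32489.36 + 35411.86 = 67901.22
Buyer bears: delivery 935.06 + duty 67901.22 = 68836.28
Landed cost = invoice 201797.27 + 68836.28 = 270633.55

Total landed cost: SGD 270633.55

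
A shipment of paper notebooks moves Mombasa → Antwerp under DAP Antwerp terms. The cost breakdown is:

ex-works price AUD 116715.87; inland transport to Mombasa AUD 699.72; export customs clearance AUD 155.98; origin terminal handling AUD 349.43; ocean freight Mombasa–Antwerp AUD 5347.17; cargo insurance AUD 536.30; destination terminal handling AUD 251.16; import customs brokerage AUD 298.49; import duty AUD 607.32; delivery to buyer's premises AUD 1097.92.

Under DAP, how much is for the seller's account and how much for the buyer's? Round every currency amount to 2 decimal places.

DAP: the seller bears all costs to the named destination except import duty and clearance.
Seller's account: goods 116715.87 + inland to port 699.72 + export clearance 155.98 + origin terminal 349.43 + freight 5347.17 + insurance 536.30 + destination terminal 251.16 + delivery 1097.92 = 125153.55
Buyer's account: brokerage 298.49 + duty 607.32 = 905.81

Seller: AUD 125153.55; buyer: AUD 905.81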